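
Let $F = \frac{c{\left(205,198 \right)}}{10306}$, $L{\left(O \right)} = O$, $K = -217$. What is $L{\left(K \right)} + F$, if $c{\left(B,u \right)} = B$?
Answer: $- \frac{2236197}{10306} \approx -216.98$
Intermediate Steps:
$F = \frac{205}{10306} \approx 0.019891$
$L{\left(K \right)} + F = -217 + \frac{205}{10306} = - \frac{2236197}{10306}$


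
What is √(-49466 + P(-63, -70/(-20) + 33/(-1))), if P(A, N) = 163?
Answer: I*√49303 ≈ 222.04*I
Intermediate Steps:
√(-49466 + P(-63, -70/(-20) + 33/(-1))) = √(-49466 + 163) = √(-49303) = I*√49303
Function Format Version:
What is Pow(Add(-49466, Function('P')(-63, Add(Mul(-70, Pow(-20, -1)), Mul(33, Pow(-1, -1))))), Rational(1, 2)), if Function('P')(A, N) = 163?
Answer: Mul(I, Pow(49303, Rational(1, 2))) ≈ Mul(222.04, I)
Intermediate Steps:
Pow(Add(-49466, Function('P')(-63, Add(Mul(-70, Pow(-20, -1)), Mul(33, Pow(-1, -1))))), Rational(1, 2)) = Pow(Add(-49466, 163), Rational(1, 2)) = Pow(-49303, Rational(1, 2)) = Mul(I, Pow(49303, Rational(1, 2)))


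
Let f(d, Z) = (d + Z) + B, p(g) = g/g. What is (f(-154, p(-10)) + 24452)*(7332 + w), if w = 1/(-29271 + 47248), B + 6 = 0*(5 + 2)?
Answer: 3201996317945/17977 ≈ 1.7812e+8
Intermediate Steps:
p(g) = 1
B = -6 (B = -6 + 0*(5 + 2) = -6 + 0*7 = -6 + 0 = -6)
f(d, Z) = -6 + Z + d (f(d, Z) = (d + Z) - 6 = (Z + d) - 6 = -6 + Z + d)
w = 1/17977 ≈ 5.5627e-5
(f(-154, p(-10)) + 24452)*(7332 + w) = ((-6 + 1 - 154) + 24452)*(7332 + 1/17977) = (-159 + 24452)*(131807365/17977) = 24293*(131807365/17977) = 3201996317945/17977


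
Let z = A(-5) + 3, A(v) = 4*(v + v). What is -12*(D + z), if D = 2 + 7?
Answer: 336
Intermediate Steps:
A(v) = 8*v (A(v) = 4*(2*v) = 8*v)
z = -37 (z = 8*(-5) + 3 = -40 + 3 = -37)
D = 9
-12*(D + z) = -12*(9 - 37) = -12*(-28) = 336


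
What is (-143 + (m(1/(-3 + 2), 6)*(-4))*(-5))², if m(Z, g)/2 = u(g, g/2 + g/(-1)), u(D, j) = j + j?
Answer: 146689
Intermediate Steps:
u(D, j) = 2*j
m(Z, g) = -2*g (m(Z, g) = 2*(2*(g/2 + g/(-1))) = 2*(2*(g*(½) + g*(-1))) = 2*(2*(g/2 - g)) = 2*(2*(-g/2)) = 2*(-g) = -2*g)
(-143 + (m(1/(-3 + 2), 6)*(-4))*(-5))² = (-143 + (-2*6*(-4))*(-5))² = (-143 - 12*(-4)*(-5))² = (-143 + 48*(-5))² = (-143 - 240)² = (-383)² = 146689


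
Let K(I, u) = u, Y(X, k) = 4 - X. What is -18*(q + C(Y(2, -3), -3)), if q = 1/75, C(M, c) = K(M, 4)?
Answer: -1806/25 ≈ -72.240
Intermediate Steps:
C(M, c) = 4
q = 1/75 ≈ 0.013333
-18*(q + C(Y(2, -3), -3)) = -18*(1/75 + 4) = -18*301/75 = -1806/25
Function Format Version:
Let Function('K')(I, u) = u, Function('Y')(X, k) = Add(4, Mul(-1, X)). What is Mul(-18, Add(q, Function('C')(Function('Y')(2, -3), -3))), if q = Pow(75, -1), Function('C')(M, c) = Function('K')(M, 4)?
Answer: Rational(-1806, 25) ≈ -72.240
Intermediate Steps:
Function('C')(M, c) = 4
q = Rational(1, 75) ≈ 0.013333
Mul(-18, Add(q, Function('C')(Function('Y')(2, -3), -3))) = Mul(-18, Add(Rational(1, 75), 4)) = Mul(-18, Rational(301, 75)) = Rational(-1806, 25)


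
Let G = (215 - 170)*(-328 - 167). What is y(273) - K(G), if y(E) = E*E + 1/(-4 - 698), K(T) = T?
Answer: 67956407/702 ≈ 96804.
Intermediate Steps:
G = -22275 (G = 45*(-495) = -22275)
y(E) = -1/702 + E² (y(E) = E² + 1/(-702) = E² - 1/702 = -1/702 + E²)
y(273) - K(G) = (-1/702 + 273²) - 1*(-22275) = (-1/702 + 74529) + 22275 = 52319357/702 + 22275 = 67956407/702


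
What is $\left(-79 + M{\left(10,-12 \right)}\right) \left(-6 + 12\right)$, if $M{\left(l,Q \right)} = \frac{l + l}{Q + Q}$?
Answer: $-479$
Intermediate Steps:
$M{\left(l,Q \right)} = \frac{l}{Q}$ ($M{\left(l,Q \right)} = \frac{2 l}{2 Q} = 2 l \frac{1}{2 Q} = \frac{l}{Q}$)
$\left(-79 + M{\left(10,-12 \right)}\right) \left(-6 + 12\right) = \left(-79 + \frac{10}{-12}\right) \left(-6 + 12\right) = \left(-79 + 10 \left(- \frac{1}{12}\right)\right) 6 = \left(-79 - \frac{5}{6}\right) 6 = \left(- \frac{479}{6}\right) 6 = -479$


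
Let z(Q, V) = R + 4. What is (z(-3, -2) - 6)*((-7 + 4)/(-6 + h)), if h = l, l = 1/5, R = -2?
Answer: -60/29 ≈ -2.0690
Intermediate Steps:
z(Q, V) = 2 (z(Q, V) = -2 + 4 = 2)
l = ⅕ ≈ 0.20000
h = ⅕ ≈ 0.20000
(z(-3, -2) - 6)*((-7 + 4)/(-6 + h)) = (2 - 6)*((-7 + 4)/(-6 + ⅕)) = -(-12)/(-29/5) = -(-12)*(-5)/29 = -4*15/29 = -60/29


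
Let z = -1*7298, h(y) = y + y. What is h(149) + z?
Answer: -7000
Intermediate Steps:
h(y) = 2*y
z = -7298
h(149) + z = 2*149 - 7298 = 298 - 7298 = -7000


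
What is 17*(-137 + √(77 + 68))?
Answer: -2329 + 17*√145 ≈ -2124.3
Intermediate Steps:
17*(-137 + √(77 + 68)) = 17*(-137 + √145) = -2329 + 17*√145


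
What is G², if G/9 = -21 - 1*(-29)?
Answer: 5184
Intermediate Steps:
G = 72 (G = 9*(-21 - 1*(-29)) = 9*(-21 + 29) = 9*8 = 72)
G² = 72² = 5184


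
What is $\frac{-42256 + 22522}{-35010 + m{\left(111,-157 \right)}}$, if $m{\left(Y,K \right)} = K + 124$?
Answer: $\frac{6578}{11681} \approx 0.56314$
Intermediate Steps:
$m{\left(Y,K \right)} = 124 + K$
$\frac{-42256 + 22522}{-35010 + m{\left(111,-157 \right)}} = \frac{-42256 + 22522}{-35010 + \left(124 - 157\right)} = - \frac{19734}{-35010 - 33} = - \frac{19734}{-35043} = \left(-19734\right) \left(- \frac{1}{35043}\right) = \frac{6578}{11681}$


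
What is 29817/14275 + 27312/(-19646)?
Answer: 97952991/140223325 ≈ 0.69855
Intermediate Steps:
29817/14275 + 27312/(-19646) = 29817*(1/14275) + 27312*(-1/19646) = 29817/14275 - 13656/9823 = 97952991/140223325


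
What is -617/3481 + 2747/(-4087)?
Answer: -180358/212341 ≈ -0.84938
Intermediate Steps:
-617/3481 + 2747/(-4087) = -617*1/3481 + 2747*(-1/4087) = -617/3481 - 41/61 = -180358/212341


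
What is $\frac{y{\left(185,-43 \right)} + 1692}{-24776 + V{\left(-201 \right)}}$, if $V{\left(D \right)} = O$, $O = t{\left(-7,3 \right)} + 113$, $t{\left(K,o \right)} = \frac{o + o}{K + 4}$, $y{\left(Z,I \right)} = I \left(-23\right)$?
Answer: $- \frac{2681}{24665} \approx -0.1087$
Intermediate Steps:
$y{\left(Z,I \right)} = - 23 I$
$t{\left(K,o \right)} = \frac{2 o}{4 + K}$
$O = 111$ ($O = 2 \cdot 3 \frac{1}{4 - 7} + 113 = 2 \cdot 3 \frac{1}{-3} + 113 = 2 \cdot 3 \left(- \frac{1}{3}\right) + 113 = -2 + 113 = 111$)
$V{\left(D \right)} = 111$
$\frac{y{\left(185,-43 \right)} + 1692}{-24776 + V{\left(-201 \right)}} = \frac{\left(-23\right) \left(-43\right) + 1692}{-24776 + 111} = \frac{989 + 1692}{-24665} = 2681 \left(- \frac{1}{24665}\right) = - \frac{2681}{24665}$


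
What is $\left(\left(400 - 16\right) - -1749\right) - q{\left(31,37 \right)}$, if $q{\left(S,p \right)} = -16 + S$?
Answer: $2118$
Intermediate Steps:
$\left(\left(400 - 16\right) - -1749\right) - q{\left(31,37 \right)} = \left(\left(400 - 16\right) - -1749\right) - \left(-16 + 31\right) = \left(\left(400 - 16\right) + 1749\right) - 15 = \left(384 + 1749\right) - 15 = 2133 - 15 = 2118$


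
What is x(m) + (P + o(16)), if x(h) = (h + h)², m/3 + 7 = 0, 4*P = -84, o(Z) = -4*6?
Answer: 1719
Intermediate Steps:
o(Z) = -24
P = -21 (P = (¼)*(-84) = -21)
m = -21 (m = -21 + 3*0 = -21 + 0 = -21)
x(h) = 4*h² (x(h) = (2*h)² = 4*h²)
x(m) + (P + o(16)) = 4*(-21)² + (-21 - 24) = 4*441 - 45 = 1764 - 45 = 1719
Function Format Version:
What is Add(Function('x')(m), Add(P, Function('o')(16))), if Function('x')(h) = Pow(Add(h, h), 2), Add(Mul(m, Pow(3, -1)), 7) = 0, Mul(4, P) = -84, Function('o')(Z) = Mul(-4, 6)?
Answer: 1719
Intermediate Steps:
Function('o')(Z) = -24
P = -21 (P = Mul(Rational(1, 4), -84) = -21)
m = -21 (m = Add(-21, Mul(3, 0)) = Add(-21, 0) = -21)
Function('x')(h) = Mul(4, Pow(h, 2)) (Function('x')(h) = Pow(Mul(2, h), 2) = Mul(4, Pow(h, 2)))
Add(Function('x')(m), Add(P, Function('o')(16))) = Add(Mul(4, Pow(-21, 2)), Add(-21, -24)) = Add(Mul(4, 441), -45) = Add(1764, -45) = 1719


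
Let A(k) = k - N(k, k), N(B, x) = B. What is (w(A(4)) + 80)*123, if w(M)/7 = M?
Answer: 9840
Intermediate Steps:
A(k) = 0 (A(k) = k - k = 0)
w(M) = 7*M
(w(A(4)) + 80)*123 = (7*0 + 80)*123 = (0 + 80)*123 = 80*123 = 9840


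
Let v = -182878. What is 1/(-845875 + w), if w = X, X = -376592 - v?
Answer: -1/1039589 ≈ -9.6192e-7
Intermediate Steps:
X = -193714 (X = -376592 - 1*(-182878) = -376592 + 182878 = -193714)
w = -193714
1/(-845875 + w) = 1/(-845875 - 193714) = 1/(-1039589) = -1/1039589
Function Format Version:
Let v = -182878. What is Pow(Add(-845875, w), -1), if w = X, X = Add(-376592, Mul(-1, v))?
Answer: Rational(-1, 1039589) ≈ -9.6192e-7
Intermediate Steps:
X = -193714 (X = Add(-376592, Mul(-1, -182878)) = Add(-376592, 182878) = -193714)
w = -193714
Pow(Add(-845875, w), -1) = Pow(Add(-845875, -193714), -1) = Pow(-1039589, -1) = Rational(-1, 1039589)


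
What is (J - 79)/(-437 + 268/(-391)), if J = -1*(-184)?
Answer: -2737/11409 ≈ -0.23990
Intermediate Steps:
J = 184
(J - 79)/(-437 + 268/(-391)) = (184 - 79)/(-437 + 268/(-391)) = 105/(-437 + 268*(-1/391)) = 105/(-437 - 268/391) = 105/(-171135/391) = 105*(-391/171135) = -2737/11409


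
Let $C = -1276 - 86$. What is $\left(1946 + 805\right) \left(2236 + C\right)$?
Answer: $2404374$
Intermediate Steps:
$C = -1362$
$\left(1946 + 805\right) \left(2236 + C\right) = \left(1946 + 805\right) \left(2236 - 1362\right) = 2751 \cdot 874 = 2404374$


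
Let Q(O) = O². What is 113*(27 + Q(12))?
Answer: 19323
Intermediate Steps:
113*(27 + Q(12)) = 113*(27 + 12²) = 113*(27 + 144) = 113*171 = 19323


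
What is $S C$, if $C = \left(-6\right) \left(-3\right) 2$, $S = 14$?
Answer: $504$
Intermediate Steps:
$C = 36$ ($C = 18 \cdot 2 = 36$)
$S C = 14 \cdot 36 = 504$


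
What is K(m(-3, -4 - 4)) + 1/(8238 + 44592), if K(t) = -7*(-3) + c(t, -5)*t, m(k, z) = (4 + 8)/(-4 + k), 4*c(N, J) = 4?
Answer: 7132057/369810 ≈ 19.286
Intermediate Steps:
c(N, J) = 1 (c(N, J) = (¼)*4 = 1)
m(k, z) = 12/(-4 + k)
K(t) = 21 + t (K(t) = -7*(-3) + 1*t = 21 + t)
K(m(-3, -4 - 4)) + 1/(8238 + 44592) = (21 + 12/(-4 - 3)) + 1/(8238 + 44592) = (21 + 12/(-7)) + 1/52830 = (21 + 12*(-⅐)) + 1/52830 = (21 - 12/7) + 1/52830 = 135/7 + 1/52830 = 7132057/369810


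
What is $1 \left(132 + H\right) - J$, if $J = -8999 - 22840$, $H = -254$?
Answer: $31717$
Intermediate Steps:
$J = -31839$
$1 \left(132 + H\right) - J = 1 \left(132 - 254\right) - -31839 = 1 \left(-122\right) + 31839 = -122 + 31839 = 31717$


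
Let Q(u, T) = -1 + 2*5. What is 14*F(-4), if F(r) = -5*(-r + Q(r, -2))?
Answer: -910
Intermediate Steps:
Q(u, T) = 9 (Q(u, T) = -1 + 10 = 9)
F(r) = -45 + 5*r (F(r) = -5*(-r + 9) = -5*(9 - r) = -45 + 5*r)
14*F(-4) = 14*(-45 + 5*(-4)) = 14*(-45 - 20) = 14*(-65) = -910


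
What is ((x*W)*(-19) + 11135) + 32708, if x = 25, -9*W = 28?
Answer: 407887/9 ≈ 45321.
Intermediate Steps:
W = -28/9 (W = -⅑*28 = -28/9 ≈ -3.1111)
((x*W)*(-19) + 11135) + 32708 = ((25*(-28/9))*(-19) + 11135) + 32708 = (-700/9*(-19) + 11135) + 32708 = (13300/9 + 11135) + 32708 = 113515/9 + 32708 = 407887/9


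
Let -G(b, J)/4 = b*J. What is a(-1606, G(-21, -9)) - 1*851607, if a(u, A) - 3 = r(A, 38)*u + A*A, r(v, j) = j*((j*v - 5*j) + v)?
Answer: 1810664804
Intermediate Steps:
G(b, J) = -4*J*b (G(b, J) = -4*b*J = -4*J*b)
r(v, j) = j*(v - 5*j + j*v) (r(v, j) = j*((-5*j + j*v) + v) = j*(v - 5*j + j*v))
a(u, A) = 3 + A**2 + u*(-7220 + 1482*A) (a(u, A) = 3 + ((38*(A - 5*38 + 38*A))*u + A*A) = 3 + ((38*(A - 190 + 38*A))*u + A**2) = 3 + ((38*(-190 + 39*A))*u + A**2) = 3 + ((-7220 + 1482*A)*u + A**2) = 3 + (u*(-7220 + 1482*A) + A**2) = 3 + (A**2 + u*(-7220 + 1482*A)) = 3 + A**2 + u*(-7220 + 1482*A))
a(-1606, G(-21, -9)) - 1*851607 = (3 + (-4*(-9)*(-21))**2 + 38*(-1606)*(-190 + 39*(-4*(-9)*(-21)))) - 1*851607 = (3 + (-756)**2 + 38*(-1606)*(-190 + 39*(-756))) - 851607 = (3 + 571536 + 38*(-1606)*(-190 - 29484)) - 851607 = (3 + 571536 + 38*(-1606)*(-29674)) - 851607 = (3 + 571536 + 1810944872) - 851607 = 1811516411 - 851607 = 1810664804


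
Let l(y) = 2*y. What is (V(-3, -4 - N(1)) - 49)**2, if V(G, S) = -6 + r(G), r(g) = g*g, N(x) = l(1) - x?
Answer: 2116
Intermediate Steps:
N(x) = 2 - x (N(x) = 2*1 - x = 2 - x)
r(g) = g**2
V(G, S) = -6 + G**2
(V(-3, -4 - N(1)) - 49)**2 = ((-6 + (-3)**2) - 49)**2 = ((-6 + 9) - 49)**2 = (3 - 49)**2 = (-46)**2 = 2116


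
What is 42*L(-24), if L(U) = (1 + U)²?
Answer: 22218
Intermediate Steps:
42*L(-24) = 42*(1 - 24)² = 42*(-23)² = 42*529 = 22218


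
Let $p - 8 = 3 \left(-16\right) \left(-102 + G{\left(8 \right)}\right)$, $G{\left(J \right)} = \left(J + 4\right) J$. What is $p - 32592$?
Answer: $-32296$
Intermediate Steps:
$G{\left(J \right)} = J \left(4 + J\right)$ ($G{\left(J \right)} = \left(4 + J\right) J = J \left(4 + J\right)$)
$p = 296$ ($p = 8 + 3 \left(-16\right) \left(-102 + 8 \left(4 + 8\right)\right) = 8 - 48 \left(-102 + 8 \cdot 12\right) = 8 - 48 \left(-102 + 96\right) = 8 - -288 = 8 + 288 = 296$)
$p - 32592 = 296 - 32592 = -32296$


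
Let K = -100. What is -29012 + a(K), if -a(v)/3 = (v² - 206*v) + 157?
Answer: -121283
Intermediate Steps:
a(v) = -471 - 3*v² + 618*v (a(v) = -3*((v² - 206*v) + 157) = -3*(157 + v² - 206*v) = -471 - 3*v² + 618*v)
-29012 + a(K) = -29012 + (-471 - 3*(-100)² + 618*(-100)) = -29012 + (-471 - 3*10000 - 61800) = -29012 + (-471 - 30000 - 61800) = -29012 - 92271 = -121283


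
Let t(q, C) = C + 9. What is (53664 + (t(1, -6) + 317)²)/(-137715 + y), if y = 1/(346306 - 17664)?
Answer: -51289185088/45258933029 ≈ -1.1332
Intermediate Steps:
t(q, C) = 9 + C
y = 1/328642 ≈ 3.0428e-6
(53664 + (t(1, -6) + 317)²)/(-137715 + y) = (53664 + ((9 - 6) + 317)²)/(-137715 + 1/328642) = (53664 + (3 + 317)²)/(-45258933029/328642) = (53664 + 320²)*(-328642/45258933029) = (53664 + 102400)*(-328642/45258933029) = 156064*(-328642/45258933029) = -51289185088/45258933029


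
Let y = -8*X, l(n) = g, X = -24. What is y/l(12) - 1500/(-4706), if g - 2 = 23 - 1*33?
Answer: -55722/2353 ≈ -23.681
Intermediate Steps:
g = -8 (g = 2 + (23 - 1*33) = 2 + (23 - 33) = 2 - 10 = -8)
l(n) = -8
y = 192 (y = -8*(-24) = 192)
y/l(12) - 1500/(-4706) = 192/(-8) - 1500/(-4706) = 192*(-⅛) - 1500*(-1/4706) = -24 + 750/2353 = -55722/2353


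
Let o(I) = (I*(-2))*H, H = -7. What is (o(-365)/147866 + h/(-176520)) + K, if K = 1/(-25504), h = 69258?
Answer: -5921148937559/13868494091360 ≈ -0.42695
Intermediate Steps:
o(I) = 14*I (o(I) = (I*(-2))*(-7) = -2*I*(-7) = 14*I)
K = -1/25504 ≈ -3.9210e-5
(o(-365)/147866 + h/(-176520)) + K = ((14*(-365))/147866 + 69258/(-176520)) - 1/25504 = (-5110*1/147866 + 69258*(-1/176520)) - 1/25504 = (-2555/73933 - 11543/29420) - 1/25504 = -928576719/2175108860 - 1/25504 = -5921148937559/13868494091360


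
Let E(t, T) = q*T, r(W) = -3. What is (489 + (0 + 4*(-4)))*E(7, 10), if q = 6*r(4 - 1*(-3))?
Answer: -85140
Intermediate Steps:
q = -18 (q = 6*(-3) = -18)
E(t, T) = -18*T
(489 + (0 + 4*(-4)))*E(7, 10) = (489 + (0 + 4*(-4)))*(-18*10) = (489 + (0 - 16))*(-180) = (489 - 16)*(-180) = 473*(-180) = -85140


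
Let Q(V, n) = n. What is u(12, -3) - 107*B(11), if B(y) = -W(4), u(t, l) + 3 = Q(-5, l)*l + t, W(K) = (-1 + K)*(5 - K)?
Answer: 339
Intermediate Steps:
u(t, l) = -3 + t + l² (u(t, l) = -3 + (l*l + t) = -3 + (l² + t) = -3 + (t + l²) = -3 + t + l²)
B(y) = -3 (B(y) = -(-5 - 1*4² + 6*4) = -(-5 - 1*16 + 24) = -(-5 - 16 + 24) = -1*3 = -3)
u(12, -3) - 107*B(11) = (-3 + 12 + (-3)²) - 107*(-3) = (-3 + 12 + 9) + 321 = 18 + 321 = 339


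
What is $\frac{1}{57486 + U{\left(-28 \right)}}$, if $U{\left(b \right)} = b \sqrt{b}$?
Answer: $\frac{28743}{1652331074} + \frac{14 i \sqrt{7}}{826165537} \approx 1.7395 \cdot 10^{-5} + 4.4834 \cdot 10^{-8} i$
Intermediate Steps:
$U{\left(b \right)} = b^{\frac{3}{2}}$
$\frac{1}{57486 + U{\left(-28 \right)}} = \frac{1}{57486 + \left(-28\right)^{\frac{3}{2}}} = \frac{1}{57486 - 56 i \sqrt{7}}$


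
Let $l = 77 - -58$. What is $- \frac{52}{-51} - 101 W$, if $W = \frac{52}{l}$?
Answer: $- \frac{86944}{2295} \approx -37.884$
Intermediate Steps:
$l = 135$ ($l = 77 + 58 = 135$)
$W = \frac{52}{135} \approx 0.38519$
$- \frac{52}{-51} - 101 W = - \frac{52}{-51} - \frac{5252}{135} = \left(-52\right) \left(- \frac{1}{51}\right) - \frac{5252}{135} = \frac{52}{51} - \frac{5252}{135} = - \frac{86944}{2295}$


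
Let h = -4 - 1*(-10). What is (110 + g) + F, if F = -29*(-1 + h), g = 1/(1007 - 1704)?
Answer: -24396/697 ≈ -35.001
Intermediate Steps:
h = 6 (h = -4 + 10 = 6)
g = -1/697 (g = 1/(-697) = -1/697 ≈ -0.0014347)
F = -145 (F = -29*(-1 + 6) = -29*5 = -145)
(110 + g) + F = (110 - 1/697) - 145 = 76669/697 - 145 = -24396/697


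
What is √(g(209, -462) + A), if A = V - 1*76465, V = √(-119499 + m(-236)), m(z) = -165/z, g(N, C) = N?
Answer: √(-1061788544 + 354*I*√184877149)/118 ≈ 0.62591 + 276.15*I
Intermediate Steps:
V = 3*I*√184877149/118 (V = √(-119499 - 165/(-236)) = √(-119499 - 165*(-1/236)) = √(-119499 + 165/236) = √(-28201599/236) = 3*I*√184877149/118 ≈ 345.69*I)
A = -76465 + 3*I*√184877149/118 (A = 3*I*√184877149/118 - 1*76465 = 3*I*√184877149/118 - 76465 = -76465 + 3*I*√184877149/118 ≈ -76465.0 + 345.69*I)
√(g(209, -462) + A) = √(209 + (-76465 + 3*I*√184877149/118)) = √(-76256 + 3*I*√184877149/118)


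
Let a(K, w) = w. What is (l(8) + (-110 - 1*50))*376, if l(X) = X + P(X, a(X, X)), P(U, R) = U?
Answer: -54144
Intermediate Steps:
l(X) = 2*X (l(X) = X + X = 2*X)
(l(8) + (-110 - 1*50))*376 = (2*8 + (-110 - 1*50))*376 = (16 + (-110 - 50))*376 = (16 - 160)*376 = -144*376 = -54144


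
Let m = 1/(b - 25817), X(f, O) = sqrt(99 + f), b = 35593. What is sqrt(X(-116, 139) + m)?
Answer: sqrt(611 + 5973136*I*sqrt(17))/2444 ≈ 1.4358 + 1.4358*I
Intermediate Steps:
m = 1/9776 (m = 1/(35593 - 25817) = 1/9776 ≈ 0.00010229)
sqrt(X(-116, 139) + m) = sqrt(sqrt(99 - 116) + 1/9776) = sqrt(sqrt(-17) + 1/9776) = sqrt(I*sqrt(17) + 1/9776) = sqrt(1/9776 + I*sqrt(17))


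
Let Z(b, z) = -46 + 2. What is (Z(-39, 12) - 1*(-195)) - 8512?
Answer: -8361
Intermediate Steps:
Z(b, z) = -44
(Z(-39, 12) - 1*(-195)) - 8512 = (-44 - 1*(-195)) - 8512 = (-44 + 195) - 8512 = 151 - 8512 = -8361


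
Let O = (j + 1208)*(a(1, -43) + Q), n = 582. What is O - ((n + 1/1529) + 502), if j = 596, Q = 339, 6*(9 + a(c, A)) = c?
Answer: 2727139687/4587 ≈ 5.9454e+5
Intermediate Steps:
a(c, A) = -9 + c/6
O = 1786862/3 (O = (596 + 1208)*((-9 + (1/6)*1) + 339) = 1804*((-9 + 1/6) + 339) = 1804*(-53/6 + 339) = 1804*(1981/6) = 1786862/3 ≈ 5.9562e+5)
O - ((n + 1/1529) + 502) = 1786862/3 - ((582 + 1/1529) + 502) = 1786862/3 - (889879/1529 + 502) = 1786862/3 - 1*1657437/1529 = 1786862/3 - 1657437/1529 = 2727139687/4587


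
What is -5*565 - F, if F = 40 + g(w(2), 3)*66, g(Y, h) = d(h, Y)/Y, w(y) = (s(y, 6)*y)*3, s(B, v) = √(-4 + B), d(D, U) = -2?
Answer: -2865 - 11*I*√2 ≈ -2865.0 - 15.556*I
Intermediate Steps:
w(y) = 3*y*√(-4 + y) (w(y) = (√(-4 + y)*y)*3 = (y*√(-4 + y))*3 = 3*y*√(-4 + y))
g(Y, h) = -2/Y
F = 40 + 11*I*√2 (F = 40 - 2*1/(6*√(-4 + 2))*66 = 40 - 2*(-I*√2/12)*66 = 40 - (-1)*I*√2/6*66 = 40 + (I*√2/6)*66 = 40 + 11*I*√2 ≈ 40.0 + 15.556*I)
-5*565 - F = -5*565 - (40 + 11*I*√2) = -2825 + (-40 - 11*I*√2) = -2865 - 11*I*√2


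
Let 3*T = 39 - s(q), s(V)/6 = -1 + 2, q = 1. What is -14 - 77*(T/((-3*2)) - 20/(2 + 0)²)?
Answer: 3073/6 ≈ 512.17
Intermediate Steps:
s(V) = 6 (s(V) = 6*(-1 + 2) = 6*1 = 6)
T = 11 (T = (39 - 1*6)/3 = (39 - 6)/3 = (⅓)*33 = 11)
-14 - 77*(T/((-3*2)) - 20/(2 + 0)²) = -14 - 77*(11/((-3*2)) - 20/(2 + 0)²) = -14 - 77*(11/(-6) - 20/(2²)) = -14 - 77*(11*(-⅙) - 20/4) = -14 - 77*(-11/6 - 20*¼) = -14 - 77*(-11/6 - 5) = -14 - 77*(-41/6) = -14 + 3157/6 = 3073/6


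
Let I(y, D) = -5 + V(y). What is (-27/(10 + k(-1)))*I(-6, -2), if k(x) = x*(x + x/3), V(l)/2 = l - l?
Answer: 405/34 ≈ 11.912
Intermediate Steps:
V(l) = 0 (V(l) = 2*(l - l) = 2*0 = 0)
I(y, D) = -5 (I(y, D) = -5 + 0 = -5)
k(x) = 4*x²/3 (k(x) = x*(x + x*(⅓)) = x*(x + x/3) = x*(4*x/3) = 4*x²/3)
(-27/(10 + k(-1)))*I(-6, -2) = (-27/(10 + (4/3)*(-1)²))*(-5) = (-27/(10 + (4/3)*1))*(-5) = (-27/(10 + 4/3))*(-5) = (-27/(34/3))*(-5) = ((3/34)*(-27))*(-5) = -81/34*(-5) = 405/34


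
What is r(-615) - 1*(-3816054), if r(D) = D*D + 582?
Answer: 4194861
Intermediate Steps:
r(D) = 582 + D² (r(D) = D² + 582 = 582 + D²)
r(-615) - 1*(-3816054) = (582 + (-615)²) - 1*(-3816054) = (582 + 378225) + 3816054 = 378807 + 3816054 = 4194861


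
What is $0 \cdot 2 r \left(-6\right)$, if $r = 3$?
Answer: $0$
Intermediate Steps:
$0 \cdot 2 r \left(-6\right) = 0 \cdot 2 \cdot 3 \left(-6\right) = 0 \cdot 3 \left(-6\right) = 0 \left(-6\right) = 0$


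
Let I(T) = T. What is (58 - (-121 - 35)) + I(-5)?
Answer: 209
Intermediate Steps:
(58 - (-121 - 35)) + I(-5) = (58 - (-121 - 35)) - 5 = (58 - 1*(-156)) - 5 = (58 + 156) - 5 = 214 - 5 = 209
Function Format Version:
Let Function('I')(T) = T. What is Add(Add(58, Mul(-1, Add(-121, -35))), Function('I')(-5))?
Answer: 209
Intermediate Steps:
Add(Add(58, Mul(-1, Add(-121, -35))), Function('I')(-5)) = Add(Add(58, Mul(-1, Add(-121, -35))), -5) = Add(Add(58, Mul(-1, -156)), -5) = Add(Add(58, 156), -5) = Add(214, -5) = 209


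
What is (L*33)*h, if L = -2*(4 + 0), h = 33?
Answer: -8712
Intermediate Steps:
L = -8 (L = -2*4 = -8)
(L*33)*h = -8*33*33 = -264*33 = -8712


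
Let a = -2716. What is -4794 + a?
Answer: -7510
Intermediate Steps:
-4794 + a = -4794 - 2716 = -7510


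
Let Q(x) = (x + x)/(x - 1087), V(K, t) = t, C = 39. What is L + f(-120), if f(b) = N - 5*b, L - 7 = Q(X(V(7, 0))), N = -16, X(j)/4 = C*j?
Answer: 591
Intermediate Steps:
X(j) = 156*j (X(j) = 4*(39*j) = 156*j)
Q(x) = 2*x/(-1087 + x) (Q(x) = (2*x)/(-1087 + x) = 2*x/(-1087 + x))
L = 7 (L = 7 + 2*(156*0)/(-1087 + 156*0) = 7 + 2*0/(-1087 + 0) = 7 + 2*0/(-1087) = 7 + 2*0*(-1/1087) = 7 + 0 = 7)
f(b) = -16 - 5*b
L + f(-120) = 7 + (-16 - 5*(-120)) = 7 + (-16 + 600) = 7 + 584 = 591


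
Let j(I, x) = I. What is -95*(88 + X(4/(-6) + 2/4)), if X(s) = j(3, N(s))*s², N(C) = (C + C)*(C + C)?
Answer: -100415/12 ≈ -8367.9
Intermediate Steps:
N(C) = 4*C² (N(C) = (2*C)*(2*C) = 4*C²)
X(s) = 3*s²
-95*(88 + X(4/(-6) + 2/4)) = -95*(88 + 3*(4/(-6) + 2/4)²) = -95*(88 + 3*(4*(-⅙) + 2*(¼))²) = -95*(88 + 3*(-⅔ + ½)²) = -95*(88 + 3*(-⅙)²) = -95*(88 + 3*(1/36)) = -95*(88 + 1/12) = -95*1057/12 = -100415/12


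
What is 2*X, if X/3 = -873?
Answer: -5238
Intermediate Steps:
X = -2619 (X = 3*(-873) = -2619)
2*X = 2*(-2619) = -5238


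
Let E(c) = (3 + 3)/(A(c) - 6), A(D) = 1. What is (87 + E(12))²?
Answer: 184041/25 ≈ 7361.6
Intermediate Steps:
E(c) = -6/5 (E(c) = (3 + 3)/(1 - 6) = 6/(-5) = 6*(-⅕) = -6/5)
(87 + E(12))² = (87 - 6/5)² = (429/5)² = 184041/25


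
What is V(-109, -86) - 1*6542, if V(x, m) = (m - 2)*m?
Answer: 1026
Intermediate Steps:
V(x, m) = m*(-2 + m) (V(x, m) = (-2 + m)*m = m*(-2 + m))
V(-109, -86) - 1*6542 = -86*(-2 - 86) - 1*6542 = -86*(-88) - 6542 = 7568 - 6542 = 1026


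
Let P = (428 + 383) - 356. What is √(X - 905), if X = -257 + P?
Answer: I*√707 ≈ 26.589*I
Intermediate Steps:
P = 455 (P = 811 - 356 = 455)
X = 198 (X = -257 + 455 = 198)
√(X - 905) = √(198 - 905) = √(-707) = I*√707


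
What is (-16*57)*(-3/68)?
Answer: 684/17 ≈ 40.235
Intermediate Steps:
(-16*57)*(-3/68) = -(-2736)/68 = -912*(-3/68) = 684/17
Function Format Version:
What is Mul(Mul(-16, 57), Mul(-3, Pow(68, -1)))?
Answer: Rational(684, 17) ≈ 40.235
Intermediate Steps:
Mul(Mul(-16, 57), Mul(-3, Pow(68, -1))) = Mul(-912, Mul(-3, Rational(1, 68))) = Mul(-912, Rational(-3, 68)) = Rational(684, 17)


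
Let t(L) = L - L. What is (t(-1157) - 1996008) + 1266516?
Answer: -729492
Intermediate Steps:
t(L) = 0
(t(-1157) - 1996008) + 1266516 = (0 - 1996008) + 1266516 = -1996008 + 1266516 = -729492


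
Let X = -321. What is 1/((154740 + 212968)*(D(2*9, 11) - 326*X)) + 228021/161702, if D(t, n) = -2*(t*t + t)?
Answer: 4358354527445359/3090744465570696 ≈ 1.4101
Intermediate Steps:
D(t, n) = -2*t - 2*t² (D(t, n) = -2*(t² + t) = -2*(t + t²) = -2*t - 2*t²)
1/((154740 + 212968)*(D(2*9, 11) - 326*X)) + 228021/161702 = 1/((154740 + 212968)*(-2*2*9*(1 + 2*9) - 326*(-321))) + 228021/161702 = 1/(367708*(-2*18*(1 + 18) + 104646)) + 228021*(1/161702) = 1/(367708*(-2*18*19 + 104646)) + 228021/161702 = 1/(367708*(-684 + 104646)) + 228021/161702 = (1/367708)/103962 + 228021/161702 = (1/367708)*(1/103962) + 228021/161702 = 1/38227659096 + 228021/161702 = 4358354527445359/3090744465570696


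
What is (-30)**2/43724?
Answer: 225/10931 ≈ 0.020584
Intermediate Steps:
(-30)**2/43724 = 900*(1/43724) = 225/10931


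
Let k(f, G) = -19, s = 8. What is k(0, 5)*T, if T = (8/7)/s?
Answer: -19/7 ≈ -2.7143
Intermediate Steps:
T = ⅐ (T = (8/7)/8 = (8*(⅐))*(⅛) = (8/7)*(⅛) = ⅐ ≈ 0.14286)
k(0, 5)*T = -19*⅐ = -19/7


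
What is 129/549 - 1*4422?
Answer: -809183/183 ≈ -4421.8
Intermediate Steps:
129/549 - 1*4422 = 129*(1/549) - 4422 = 43/183 - 4422 = -809183/183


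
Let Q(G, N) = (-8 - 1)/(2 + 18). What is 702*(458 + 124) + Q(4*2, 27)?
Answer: 8171271/20 ≈ 4.0856e+5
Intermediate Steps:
Q(G, N) = -9/20
702*(458 + 124) + Q(4*2, 27) = 702*(458 + 124) - 9/20 = 702*582 - 9/20 = 408564 - 9/20 = 8171271/20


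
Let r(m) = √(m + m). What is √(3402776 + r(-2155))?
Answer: √(3402776 + I*√4310) ≈ 1844.7 + 0.02*I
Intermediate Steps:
r(m) = √2*√m (r(m) = √(2*m) = √2*√m)
√(3402776 + r(-2155)) = √(3402776 + √2*√(-2155)) = √(3402776 + √2*(I*√2155)) = √(3402776 + I*√4310)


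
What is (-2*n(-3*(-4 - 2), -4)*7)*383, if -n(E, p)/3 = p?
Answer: -64344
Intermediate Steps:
n(E, p) = -3*p
(-2*n(-3*(-4 - 2), -4)*7)*383 = (-(-6)*(-4)*7)*383 = (-2*12*7)*383 = -24*7*383 = -168*383 = -64344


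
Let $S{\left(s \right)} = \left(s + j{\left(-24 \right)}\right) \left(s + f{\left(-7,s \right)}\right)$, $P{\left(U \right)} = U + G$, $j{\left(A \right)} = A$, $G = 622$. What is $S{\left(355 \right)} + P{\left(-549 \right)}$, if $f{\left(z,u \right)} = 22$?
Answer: $124860$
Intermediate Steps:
$P{\left(U \right)} = 622 + U$ ($P{\left(U \right)} = U + 622 = 622 + U$)
$S{\left(s \right)} = \left(-24 + s\right) \left(22 + s\right)$ ($S{\left(s \right)} = \left(s - 24\right) \left(s + 22\right) = \left(-24 + s\right) \left(22 + s\right)$)
$S{\left(355 \right)} + P{\left(-549 \right)} = \left(-528 + 355^{2} - 710\right) + \left(622 - 549\right) = \left(-528 + 126025 - 710\right) + 73 = 124787 + 73 = 124860$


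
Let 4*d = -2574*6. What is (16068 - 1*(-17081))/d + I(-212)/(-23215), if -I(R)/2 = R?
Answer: -771191099/89633115 ≈ -8.6039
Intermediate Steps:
I(R) = -2*R
d = -3861 (d = (-2574*6)/4 = (¼)*(-15444) = -3861)
(16068 - 1*(-17081))/d + I(-212)/(-23215) = (16068 - 1*(-17081))/(-3861) - 2*(-212)/(-23215) = (16068 + 17081)*(-1/3861) + 424*(-1/23215) = 33149*(-1/3861) - 424/23215 = -33149/3861 - 424/23215 = -771191099/89633115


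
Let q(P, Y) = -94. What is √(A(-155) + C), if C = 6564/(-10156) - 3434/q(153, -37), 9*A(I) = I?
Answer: √2391959459197/357999 ≈ 4.3201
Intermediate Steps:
A(I) = I/9
C = 4282336/119333 (C = 6564/(-10156) - 3434/(-94) = 6564*(-1/10156) - 3434*(-1/94) = -1641/2539 + 1717/47 = 4282336/119333 ≈ 35.886)
√(A(-155) + C) = √((⅑)*(-155) + 4282336/119333) = √(-155/9 + 4282336/119333) = √(20044409/1073997) = √2391959459197/357999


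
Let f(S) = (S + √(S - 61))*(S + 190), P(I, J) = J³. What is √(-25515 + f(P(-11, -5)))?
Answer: √(-33640 + 65*I*√186) ≈ 2.416 + 183.43*I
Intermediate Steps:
f(S) = (190 + S)*(S + √(-61 + S)) (f(S) = (S + √(-61 + S))*(190 + S) = (190 + S)*(S + √(-61 + S)))
√(-25515 + f(P(-11, -5))) = √(-25515 + (((-5)³)² + 190*(-5)³ + 190*√(-61 + (-5)³) + (-5)³*√(-61 + (-5)³))) = √(-25515 + ((-125)² + 190*(-125) + 190*√(-61 - 125) - 125*√(-61 - 125))) = √(-25515 + (15625 - 23750 + 190*√(-186) - 125*I*√186)) = √(-25515 + (15625 - 23750 + 190*(I*√186) - 125*I*√186)) = √(-25515 + (15625 - 23750 + 190*I*√186 - 125*I*√186)) = √(-25515 + (-8125 + 65*I*√186)) = √(-33640 + 65*I*√186)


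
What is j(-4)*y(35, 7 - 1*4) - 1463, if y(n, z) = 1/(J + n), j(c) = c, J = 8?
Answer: -62913/43 ≈ -1463.1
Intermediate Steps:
y(n, z) = 1/(8 + n)
j(-4)*y(35, 7 - 1*4) - 1463 = -4/(8 + 35) - 1463 = -4/43 - 1463 = -62913/43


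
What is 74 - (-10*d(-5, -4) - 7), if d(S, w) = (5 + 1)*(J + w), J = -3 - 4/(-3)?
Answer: -259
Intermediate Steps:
J = -5/3 (J = -3 - 4*(-1)/3 = -3 - 1*(-4/3) = -3 + 4/3 = -5/3 ≈ -1.6667)
d(S, w) = -10 + 6*w (d(S, w) = (5 + 1)*(-5/3 + w) = 6*(-5/3 + w) = -10 + 6*w)
74 - (-10*d(-5, -4) - 7) = 74 - (-10*(-10 + 6*(-4)) - 7) = 74 - (-10*(-10 - 24) - 7) = 74 - (-10*(-34) - 7) = 74 - (340 - 7) = 74 - 1*333 = 74 - 333 = -259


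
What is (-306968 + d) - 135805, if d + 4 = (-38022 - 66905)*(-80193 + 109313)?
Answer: -3055917017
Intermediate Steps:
d = -3055474244 (d = -4 + (-38022 - 66905)*(-80193 + 109313) = -4 - 104927*29120 = -4 - 3055474240 = -3055474244)
(-306968 + d) - 135805 = (-306968 - 3055474244) - 135805 = -3055781212 - 135805 = -3055917017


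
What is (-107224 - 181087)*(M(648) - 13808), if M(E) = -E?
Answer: 4167823816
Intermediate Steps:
(-107224 - 181087)*(M(648) - 13808) = (-107224 - 181087)*(-1*648 - 13808) = -288311*(-648 - 13808) = -288311*(-14456) = 4167823816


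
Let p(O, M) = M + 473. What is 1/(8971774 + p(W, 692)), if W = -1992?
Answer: 1/8972939 ≈ 1.1145e-7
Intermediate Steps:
p(O, M) = 473 + M
1/(8971774 + p(W, 692)) = 1/(8971774 + (473 + 692)) = 1/(8971774 + 1165) = 1/8972939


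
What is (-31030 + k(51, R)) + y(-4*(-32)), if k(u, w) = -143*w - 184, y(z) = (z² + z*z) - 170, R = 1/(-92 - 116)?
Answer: 22155/16 ≈ 1384.7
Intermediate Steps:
R = -1/208 (R = 1/(-208) = -1/208 ≈ -0.0048077)
y(z) = -170 + 2*z² (y(z) = (z² + z²) - 170 = 2*z² - 170 = -170 + 2*z²)
k(u, w) = -184 - 143*w
(-31030 + k(51, R)) + y(-4*(-32)) = (-31030 + (-184 - 143*(-1/208))) + (-170 + 2*(-4*(-32))²) = (-31030 + (-184 + 11/16)) + (-170 + 2*128²) = (-31030 - 2933/16) + (-170 + 2*16384) = -499413/16 + (-170 + 32768) = -499413/16 + 32598 = 22155/16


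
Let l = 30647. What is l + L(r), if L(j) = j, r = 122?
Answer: 30769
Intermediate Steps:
l + L(r) = 30647 + 122 = 30769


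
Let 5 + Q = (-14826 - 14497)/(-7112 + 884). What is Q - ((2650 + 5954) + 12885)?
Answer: -133835309/6228 ≈ -21489.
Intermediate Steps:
Q = -1817/6228 (Q = -5 + (-14826 - 14497)/(-7112 + 884) = -5 - 29323/(-6228) = -5 - 29323*(-1/6228) = -5 + 29323/6228 = -1817/6228 ≈ -0.29175)
Q - ((2650 + 5954) + 12885) = -1817/6228 - ((2650 + 5954) + 12885) = -1817/6228 - (8604 + 12885) = -1817/6228 - 1*21489 = -1817/6228 - 21489 = -133835309/6228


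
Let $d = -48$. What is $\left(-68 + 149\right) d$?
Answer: $-3888$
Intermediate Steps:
$\left(-68 + 149\right) d = \left(-68 + 149\right) \left(-48\right) = 81 \left(-48\right) = -3888$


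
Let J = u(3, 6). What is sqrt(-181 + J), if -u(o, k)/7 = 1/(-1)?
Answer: I*sqrt(174) ≈ 13.191*I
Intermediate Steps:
u(o, k) = 7 (u(o, k) = -7/(-1) = -7*(-1) = 7)
J = 7
sqrt(-181 + J) = sqrt(-181 + 7) = sqrt(-174) = I*sqrt(174)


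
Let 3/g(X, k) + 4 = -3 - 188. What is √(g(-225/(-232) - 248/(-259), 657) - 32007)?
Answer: 2*I*√33807410/65 ≈ 178.91*I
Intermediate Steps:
g(X, k) = -1/65 (g(X, k) = 3/(-4 + (-3 - 188)) = 3/(-4 - 191) = 3/(-195) = 3*(-1/195) = -1/65)
√(g(-225/(-232) - 248/(-259), 657) - 32007) = √(-1/65 - 32007) = √(-2080456/65) = 2*I*√33807410/65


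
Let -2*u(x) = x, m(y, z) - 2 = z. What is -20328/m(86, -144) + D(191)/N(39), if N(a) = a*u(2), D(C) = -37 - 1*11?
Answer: 133268/923 ≈ 144.39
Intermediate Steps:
m(y, z) = 2 + z
u(x) = -x/2
D(C) = -48 (D(C) = -37 - 11 = -48)
N(a) = -a (N(a) = a*(-1/2*2) = a*(-1) = -a)
-20328/m(86, -144) + D(191)/N(39) = -20328/(2 - 144) - 48/((-1*39)) = -20328/(-142) - 48/(-39) = -20328*(-1/142) - 48*(-1/39) = 10164/71 + 16/13 = 133268/923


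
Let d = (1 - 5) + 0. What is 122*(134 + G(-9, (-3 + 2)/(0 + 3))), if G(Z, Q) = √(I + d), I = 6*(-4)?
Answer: 16348 + 244*I*√7 ≈ 16348.0 + 645.56*I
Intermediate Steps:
d = -4 (d = -4 + 0 = -4)
I = -24
G(Z, Q) = 2*I*√7 (G(Z, Q) = √(-24 - 4) = √(-28) = 2*I*√7)
122*(134 + G(-9, (-3 + 2)/(0 + 3))) = 122*(134 + 2*I*√7) = 16348 + 244*I*√7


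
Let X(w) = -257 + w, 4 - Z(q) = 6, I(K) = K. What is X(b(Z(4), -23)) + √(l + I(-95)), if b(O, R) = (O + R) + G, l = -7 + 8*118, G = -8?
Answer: -290 + √842 ≈ -260.98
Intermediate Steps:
Z(q) = -2 (Z(q) = 4 - 1*6 = 4 - 6 = -2)
l = 937 (l = -7 + 944 = 937)
b(O, R) = -8 + O + R (b(O, R) = (O + R) - 8 = -8 + O + R)
X(b(Z(4), -23)) + √(l + I(-95)) = (-257 + (-8 - 2 - 23)) + √(937 - 95) = (-257 - 33) + √842 = -290 + √842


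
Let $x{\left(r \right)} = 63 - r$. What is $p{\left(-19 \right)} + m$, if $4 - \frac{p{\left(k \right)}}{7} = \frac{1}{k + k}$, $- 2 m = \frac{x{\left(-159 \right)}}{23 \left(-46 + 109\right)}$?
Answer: $\frac{515887}{18354} \approx 28.108$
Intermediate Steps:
$m = - \frac{37}{483}$ ($m = - \frac{\left(63 - -159\right) \frac{1}{23 \left(-46 + 109\right)}}{2} = - \frac{\left(63 + 159\right) \frac{1}{23 \cdot 63}}{2} = - \frac{222 \cdot \frac{1}{1449}}{2} = \left(- \frac{1}{2}\right) \frac{74}{483} = - \frac{37}{483} \approx -0.076605$)
$p{\left(k \right)} = 28 - \frac{7}{2 k}$ ($p{\left(k \right)} = 28 - \frac{7}{k + k} = 28 - \frac{7}{2 k}$)
$p{\left(-19 \right)} + m = \left(28 - \frac{7}{2 \left(-19\right)}\right) - \frac{37}{483} = \left(28 - - \frac{7}{38}\right) - \frac{37}{483} = \left(28 + \frac{7}{38}\right) - \frac{37}{483} = \frac{1071}{38} - \frac{37}{483} = \frac{515887}{18354}$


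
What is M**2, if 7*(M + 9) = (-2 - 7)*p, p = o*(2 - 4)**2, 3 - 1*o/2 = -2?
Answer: 178929/49 ≈ 3651.6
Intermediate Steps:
o = 10 (o = 6 - 2*(-2) = 6 + 4 = 10)
p = 40 (p = 10*(2 - 4)**2 = 10*(-2)**2 = 10*4 = 40)
M = -423/7 (M = -9 + ((-2 - 7)*40)/7 = -9 + (-9*40)/7 = -9 + (1/7)*(-360) = -9 - 360/7 = -423/7 ≈ -60.429)
M**2 = (-423/7)**2 = 178929/49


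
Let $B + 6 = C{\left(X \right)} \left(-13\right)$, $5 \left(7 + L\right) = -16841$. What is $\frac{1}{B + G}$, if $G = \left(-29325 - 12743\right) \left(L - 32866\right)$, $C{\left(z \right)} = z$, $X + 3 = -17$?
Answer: $\frac{5}{7622975278} \approx 6.5591 \cdot 10^{-10}$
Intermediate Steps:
$X = -20$ ($X = -3 - 17 = -20$)
$L = - \frac{16876}{5}$ ($L = -7 + \frac{1}{5} \left(-16841\right) = -7 - \frac{16841}{5} = - \frac{16876}{5} \approx -3375.2$)
$G = \frac{7622974008}{5}$ ($G = \left(-29325 - 12743\right) \left(- \frac{16876}{5} - 32866\right) = \left(-42068\right) \left(- \frac{181206}{5}\right) = \frac{7622974008}{5} \approx 1.5246 \cdot 10^{9}$)
$B = 254$ ($B = -6 - -260 = -6 + 260 = 254$)
$\frac{1}{B + G} = \frac{1}{254 + \frac{7622974008}{5}} = \frac{1}{\frac{7622975278}{5}} = \frac{5}{7622975278}$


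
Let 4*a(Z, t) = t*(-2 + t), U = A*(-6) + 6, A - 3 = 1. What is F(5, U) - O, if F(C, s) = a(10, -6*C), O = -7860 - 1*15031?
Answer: 23131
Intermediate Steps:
A = 4 (A = 3 + 1 = 4)
U = -18 (U = 4*(-6) + 6 = -24 + 6 = -18)
a(Z, t) = t*(-2 + t)/4 (a(Z, t) = (t*(-2 + t))/4 = t*(-2 + t)/4)
O = -22891 (O = -7860 - 15031 = -22891)
F(C, s) = -3*C*(-2 - 6*C)/2 (F(C, s) = (-6*C)*(-2 - 6*C)/4 = -3*C*(-2 - 6*C)/2)
F(5, U) - O = 3*5*(1 + 3*5) - 1*(-22891) = 3*5*(1 + 15) + 22891 = 3*5*16 + 22891 = 240 + 22891 = 23131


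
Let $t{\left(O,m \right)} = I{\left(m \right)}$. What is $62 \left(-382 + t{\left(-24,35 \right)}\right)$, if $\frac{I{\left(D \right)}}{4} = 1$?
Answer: $-23436$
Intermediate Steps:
$I{\left(D \right)} = 4$ ($I{\left(D \right)} = 4 \cdot 1 = 4$)
$t{\left(O,m \right)} = 4$
$62 \left(-382 + t{\left(-24,35 \right)}\right) = 62 \left(-382 + 4\right) = 62 \left(-378\right) = -23436$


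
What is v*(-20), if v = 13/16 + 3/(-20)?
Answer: -53/4 ≈ -13.250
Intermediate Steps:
v = 53/80 (v = 13*(1/16) + 3*(-1/20) = 13/16 - 3/20 = 53/80 ≈ 0.66250)
v*(-20) = (53/80)*(-20) = -53/4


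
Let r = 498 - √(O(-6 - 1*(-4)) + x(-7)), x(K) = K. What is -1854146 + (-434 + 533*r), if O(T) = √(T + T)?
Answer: -1589146 - 533*√(-7 + 2*I) ≈ -1.5893e+6 - 1424.2*I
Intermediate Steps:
O(T) = √2*√T (O(T) = √(2*T) = √2*√T)
r = 498 - √(-7 + 2*I) (r = 498 - √(√2*√(-6 - 1*(-4)) - 7) = 498 - √(√2*√(-6 + 4) - 7) = 498 - √(√2*√(-2) - 7) = 498 - √(√2*(I*√2) - 7) = 498 - √(2*I - 7) = 498 - √(-7 + 2*I) ≈ 497.63 - 2.6721*I)
-1854146 + (-434 + 533*r) = -1854146 + (-434 + 533*(498 - √(-7 + 2*I))) = -1854146 + (-434 + (265434 - 533*√(-7 + 2*I))) = -1854146 + (265000 - 533*√(-7 + 2*I)) = -1589146 - 533*√(-7 + 2*I)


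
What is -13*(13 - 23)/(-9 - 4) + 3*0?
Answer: -10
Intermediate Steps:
-13*(13 - 23)/(-9 - 4) + 3*0 = -(-130)/(-13) + 0 = -(-130)*(-1)/13 + 0 = -13*10/13 + 0 = -10 + 0 = -10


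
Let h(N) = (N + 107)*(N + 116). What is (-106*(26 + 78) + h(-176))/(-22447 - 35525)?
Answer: 1721/14493 ≈ 0.11875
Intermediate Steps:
h(N) = (107 + N)*(116 + N)
(-106*(26 + 78) + h(-176))/(-22447 - 35525) = (-106*(26 + 78) + (12412 + (-176)**2 + 223*(-176)))/(-22447 - 35525) = (-106*104 + (12412 + 30976 - 39248))/(-57972) = (-11024 + 4140)*(-1/57972) = -6884*(-1/57972) = 1721/14493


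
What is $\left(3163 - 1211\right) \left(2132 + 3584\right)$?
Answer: $11157632$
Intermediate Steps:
$\left(3163 - 1211\right) \left(2132 + 3584\right) = 1952 \cdot 5716 = 11157632$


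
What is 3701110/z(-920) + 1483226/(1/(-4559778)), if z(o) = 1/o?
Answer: -6766586305028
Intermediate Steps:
3701110/z(-920) + 1483226/(1/(-4559778)) = 3701110/(1/(-920)) + 1483226/(1/(-4559778)) = 3701110/(-1/920) + 1483226/(-1/4559778) = 3701110*(-920) + 1483226*(-4559778) = -3405021200 - 6763181283828 = -6766586305028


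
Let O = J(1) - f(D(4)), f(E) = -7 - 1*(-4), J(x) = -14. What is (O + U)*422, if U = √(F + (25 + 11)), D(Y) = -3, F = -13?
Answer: -4642 + 422*√23 ≈ -2618.2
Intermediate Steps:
f(E) = -3 (f(E) = -7 + 4 = -3)
U = √23 (U = √(-13 + (25 + 11)) = √(-13 + 36) = √23 ≈ 4.7958)
O = -11 (O = -14 - 1*(-3) = -14 + 3 = -11)
(O + U)*422 = (-11 + √23)*422 = -4642 + 422*√23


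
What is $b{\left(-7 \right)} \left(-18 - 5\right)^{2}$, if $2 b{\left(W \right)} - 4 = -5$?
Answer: $- \frac{529}{2} \approx -264.5$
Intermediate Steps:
$b{\left(W \right)} = - \frac{1}{2}$ ($b{\left(W \right)} = 2 + \frac{1}{2} \left(-5\right) = 2 - \frac{5}{2} = - \frac{1}{2}$)
$b{\left(-7 \right)} \left(-18 - 5\right)^{2} = - \frac{\left(-18 - 5\right)^{2}}{2} = - \frac{\left(-23\right)^{2}}{2} = \left(- \frac{1}{2}\right) 529 = - \frac{529}{2}$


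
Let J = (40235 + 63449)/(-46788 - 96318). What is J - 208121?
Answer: -647466685/3111 ≈ -2.0812e+5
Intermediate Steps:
J = -2254/3111 (J = 103684/(-143106) = 103684*(-1/143106) = -2254/3111 ≈ -0.72453)
J - 208121 = -2254/3111 - 208121 = -647466685/3111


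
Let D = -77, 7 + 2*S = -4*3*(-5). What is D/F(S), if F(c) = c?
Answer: -154/53 ≈ -2.9057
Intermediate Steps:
S = 53/2 (S = -7/2 + (-4*3*(-5))/2 = -7/2 + (-12*(-5))/2 = -7/2 + (½)*60 = -7/2 + 30 = 53/2 ≈ 26.500)
D/F(S) = -77/53/2 = -77*2/53 = -154/53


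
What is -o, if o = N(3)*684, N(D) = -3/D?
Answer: 684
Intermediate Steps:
o = -684 (o = -3/3*684 = -3*⅓*684 = -1*684 = -684)
-o = -1*(-684) = 684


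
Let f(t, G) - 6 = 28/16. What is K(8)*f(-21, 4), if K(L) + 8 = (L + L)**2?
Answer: 1922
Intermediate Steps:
f(t, G) = 31/4 (f(t, G) = 6 + 28/16 = 6 + 28*(1/16) = 6 + 7/4 = 31/4)
K(L) = -8 + 4*L**2 (K(L) = -8 + (L + L)**2 = -8 + (2*L)**2 = -8 + 4*L**2)
K(8)*f(-21, 4) = (-8 + 4*8**2)*(31/4) = (-8 + 4*64)*(31/4) = (-8 + 256)*(31/4) = 248*(31/4) = 1922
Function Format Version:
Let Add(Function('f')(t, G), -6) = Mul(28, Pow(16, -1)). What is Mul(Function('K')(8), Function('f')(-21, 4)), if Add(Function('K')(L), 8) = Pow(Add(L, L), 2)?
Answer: 1922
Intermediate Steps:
Function('f')(t, G) = Rational(31, 4) (Function('f')(t, G) = Add(6, Mul(28, Pow(16, -1))) = Add(6, Mul(28, Rational(1, 16))) = Add(6, Rational(7, 4)) = Rational(31, 4))
Function('K')(L) = Add(-8, Mul(4, Pow(L, 2))) (Function('K')(L) = Add(-8, Pow(Add(L, L), 2)) = Add(-8, Pow(Mul(2, L), 2)) = Add(-8, Mul(4, Pow(L, 2))))
Mul(Function('K')(8), Function('f')(-21, 4)) = Mul(Add(-8, Mul(4, Pow(8, 2))), Rational(31, 4)) = Mul(Add(-8, Mul(4, 64)), Rational(31, 4)) = Mul(Add(-8, 256), Rational(31, 4)) = Mul(248, Rational(31, 4)) = 1922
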